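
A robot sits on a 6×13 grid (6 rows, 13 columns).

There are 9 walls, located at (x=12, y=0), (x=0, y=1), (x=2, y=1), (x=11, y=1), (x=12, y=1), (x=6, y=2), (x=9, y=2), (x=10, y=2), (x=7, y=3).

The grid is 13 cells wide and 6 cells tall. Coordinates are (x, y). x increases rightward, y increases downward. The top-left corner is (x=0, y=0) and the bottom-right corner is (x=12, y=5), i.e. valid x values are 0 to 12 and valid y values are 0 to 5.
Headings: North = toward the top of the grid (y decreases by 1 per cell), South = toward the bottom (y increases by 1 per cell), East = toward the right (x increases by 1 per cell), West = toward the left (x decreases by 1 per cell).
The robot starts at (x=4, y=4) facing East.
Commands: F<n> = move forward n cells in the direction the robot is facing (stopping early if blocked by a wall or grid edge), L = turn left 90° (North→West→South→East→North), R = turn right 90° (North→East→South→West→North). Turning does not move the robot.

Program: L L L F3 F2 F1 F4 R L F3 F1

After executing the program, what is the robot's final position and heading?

Answer: Final position: (x=4, y=5), facing South

Derivation:
Start: (x=4, y=4), facing East
  L: turn left, now facing North
  L: turn left, now facing West
  L: turn left, now facing South
  F3: move forward 1/3 (blocked), now at (x=4, y=5)
  F2: move forward 0/2 (blocked), now at (x=4, y=5)
  F1: move forward 0/1 (blocked), now at (x=4, y=5)
  F4: move forward 0/4 (blocked), now at (x=4, y=5)
  R: turn right, now facing West
  L: turn left, now facing South
  F3: move forward 0/3 (blocked), now at (x=4, y=5)
  F1: move forward 0/1 (blocked), now at (x=4, y=5)
Final: (x=4, y=5), facing South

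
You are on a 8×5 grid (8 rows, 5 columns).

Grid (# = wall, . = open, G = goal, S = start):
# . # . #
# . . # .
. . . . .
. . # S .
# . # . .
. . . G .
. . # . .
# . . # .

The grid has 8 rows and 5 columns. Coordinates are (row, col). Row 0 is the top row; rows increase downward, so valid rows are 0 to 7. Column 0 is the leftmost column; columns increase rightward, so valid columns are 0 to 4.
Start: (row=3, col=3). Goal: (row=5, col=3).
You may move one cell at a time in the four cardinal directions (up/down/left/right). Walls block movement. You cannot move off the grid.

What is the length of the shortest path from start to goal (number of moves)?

BFS from (row=3, col=3) until reaching (row=5, col=3):
  Distance 0: (row=3, col=3)
  Distance 1: (row=2, col=3), (row=3, col=4), (row=4, col=3)
  Distance 2: (row=2, col=2), (row=2, col=4), (row=4, col=4), (row=5, col=3)  <- goal reached here
One shortest path (2 moves): (row=3, col=3) -> (row=4, col=3) -> (row=5, col=3)

Answer: Shortest path length: 2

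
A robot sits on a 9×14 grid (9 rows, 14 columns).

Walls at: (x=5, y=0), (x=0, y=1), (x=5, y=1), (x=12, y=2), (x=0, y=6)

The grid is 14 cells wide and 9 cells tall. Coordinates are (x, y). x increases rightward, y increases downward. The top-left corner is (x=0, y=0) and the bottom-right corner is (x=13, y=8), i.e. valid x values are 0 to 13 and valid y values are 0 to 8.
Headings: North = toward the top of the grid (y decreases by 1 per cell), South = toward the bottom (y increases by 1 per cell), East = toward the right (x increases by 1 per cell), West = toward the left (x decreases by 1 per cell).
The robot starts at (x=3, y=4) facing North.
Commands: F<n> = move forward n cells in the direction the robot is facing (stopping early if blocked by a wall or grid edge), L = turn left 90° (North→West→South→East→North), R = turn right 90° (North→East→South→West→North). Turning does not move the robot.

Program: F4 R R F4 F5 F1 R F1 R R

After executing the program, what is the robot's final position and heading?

Start: (x=3, y=4), facing North
  F4: move forward 4, now at (x=3, y=0)
  R: turn right, now facing East
  R: turn right, now facing South
  F4: move forward 4, now at (x=3, y=4)
  F5: move forward 4/5 (blocked), now at (x=3, y=8)
  F1: move forward 0/1 (blocked), now at (x=3, y=8)
  R: turn right, now facing West
  F1: move forward 1, now at (x=2, y=8)
  R: turn right, now facing North
  R: turn right, now facing East
Final: (x=2, y=8), facing East

Answer: Final position: (x=2, y=8), facing East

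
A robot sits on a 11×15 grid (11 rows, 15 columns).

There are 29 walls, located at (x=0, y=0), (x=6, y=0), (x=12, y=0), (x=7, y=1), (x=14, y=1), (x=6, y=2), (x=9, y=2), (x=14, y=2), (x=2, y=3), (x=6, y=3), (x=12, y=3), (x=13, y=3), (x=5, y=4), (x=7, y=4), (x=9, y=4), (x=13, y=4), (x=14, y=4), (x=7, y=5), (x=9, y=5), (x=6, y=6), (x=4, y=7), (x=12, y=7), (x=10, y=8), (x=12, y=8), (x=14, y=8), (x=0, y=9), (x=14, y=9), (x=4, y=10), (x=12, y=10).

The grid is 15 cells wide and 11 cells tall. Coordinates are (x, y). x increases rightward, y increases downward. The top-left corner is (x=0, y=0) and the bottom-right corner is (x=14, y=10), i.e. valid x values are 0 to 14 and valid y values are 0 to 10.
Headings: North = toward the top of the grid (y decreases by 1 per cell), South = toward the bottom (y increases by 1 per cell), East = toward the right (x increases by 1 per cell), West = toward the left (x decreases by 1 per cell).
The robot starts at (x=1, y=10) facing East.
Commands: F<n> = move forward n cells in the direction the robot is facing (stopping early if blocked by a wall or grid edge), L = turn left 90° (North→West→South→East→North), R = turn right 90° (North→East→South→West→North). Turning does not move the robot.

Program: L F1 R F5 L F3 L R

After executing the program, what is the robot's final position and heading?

Answer: Final position: (x=6, y=7), facing North

Derivation:
Start: (x=1, y=10), facing East
  L: turn left, now facing North
  F1: move forward 1, now at (x=1, y=9)
  R: turn right, now facing East
  F5: move forward 5, now at (x=6, y=9)
  L: turn left, now facing North
  F3: move forward 2/3 (blocked), now at (x=6, y=7)
  L: turn left, now facing West
  R: turn right, now facing North
Final: (x=6, y=7), facing North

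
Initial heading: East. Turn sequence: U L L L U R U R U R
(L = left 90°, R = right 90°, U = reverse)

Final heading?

Start: East
  U (U-turn (180°)) -> West
  L (left (90° counter-clockwise)) -> South
  L (left (90° counter-clockwise)) -> East
  L (left (90° counter-clockwise)) -> North
  U (U-turn (180°)) -> South
  R (right (90° clockwise)) -> West
  U (U-turn (180°)) -> East
  R (right (90° clockwise)) -> South
  U (U-turn (180°)) -> North
  R (right (90° clockwise)) -> East
Final: East

Answer: Final heading: East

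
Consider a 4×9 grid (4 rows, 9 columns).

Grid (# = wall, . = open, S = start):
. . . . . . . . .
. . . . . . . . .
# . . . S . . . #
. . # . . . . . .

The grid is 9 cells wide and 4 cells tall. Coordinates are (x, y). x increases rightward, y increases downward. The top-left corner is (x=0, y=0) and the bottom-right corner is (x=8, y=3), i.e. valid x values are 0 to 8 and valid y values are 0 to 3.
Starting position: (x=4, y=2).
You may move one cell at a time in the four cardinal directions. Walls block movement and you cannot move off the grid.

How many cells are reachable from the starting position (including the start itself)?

Answer: Reachable cells: 33

Derivation:
BFS flood-fill from (x=4, y=2):
  Distance 0: (x=4, y=2)
  Distance 1: (x=4, y=1), (x=3, y=2), (x=5, y=2), (x=4, y=3)
  Distance 2: (x=4, y=0), (x=3, y=1), (x=5, y=1), (x=2, y=2), (x=6, y=2), (x=3, y=3), (x=5, y=3)
  Distance 3: (x=3, y=0), (x=5, y=0), (x=2, y=1), (x=6, y=1), (x=1, y=2), (x=7, y=2), (x=6, y=3)
  Distance 4: (x=2, y=0), (x=6, y=0), (x=1, y=1), (x=7, y=1), (x=1, y=3), (x=7, y=3)
  Distance 5: (x=1, y=0), (x=7, y=0), (x=0, y=1), (x=8, y=1), (x=0, y=3), (x=8, y=3)
  Distance 6: (x=0, y=0), (x=8, y=0)
Total reachable: 33 (grid has 33 open cells total)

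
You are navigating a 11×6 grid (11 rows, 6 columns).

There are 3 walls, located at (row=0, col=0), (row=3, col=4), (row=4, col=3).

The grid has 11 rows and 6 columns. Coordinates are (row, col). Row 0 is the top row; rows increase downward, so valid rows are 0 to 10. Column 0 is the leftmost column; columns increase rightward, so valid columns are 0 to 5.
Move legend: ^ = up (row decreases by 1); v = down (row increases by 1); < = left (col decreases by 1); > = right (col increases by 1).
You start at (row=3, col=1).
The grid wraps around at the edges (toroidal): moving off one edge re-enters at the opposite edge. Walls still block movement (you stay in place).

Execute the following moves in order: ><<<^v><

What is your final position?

Start: (row=3, col=1)
  > (right): (row=3, col=1) -> (row=3, col=2)
  < (left): (row=3, col=2) -> (row=3, col=1)
  < (left): (row=3, col=1) -> (row=3, col=0)
  < (left): (row=3, col=0) -> (row=3, col=5)
  ^ (up): (row=3, col=5) -> (row=2, col=5)
  v (down): (row=2, col=5) -> (row=3, col=5)
  > (right): (row=3, col=5) -> (row=3, col=0)
  < (left): (row=3, col=0) -> (row=3, col=5)
Final: (row=3, col=5)

Answer: Final position: (row=3, col=5)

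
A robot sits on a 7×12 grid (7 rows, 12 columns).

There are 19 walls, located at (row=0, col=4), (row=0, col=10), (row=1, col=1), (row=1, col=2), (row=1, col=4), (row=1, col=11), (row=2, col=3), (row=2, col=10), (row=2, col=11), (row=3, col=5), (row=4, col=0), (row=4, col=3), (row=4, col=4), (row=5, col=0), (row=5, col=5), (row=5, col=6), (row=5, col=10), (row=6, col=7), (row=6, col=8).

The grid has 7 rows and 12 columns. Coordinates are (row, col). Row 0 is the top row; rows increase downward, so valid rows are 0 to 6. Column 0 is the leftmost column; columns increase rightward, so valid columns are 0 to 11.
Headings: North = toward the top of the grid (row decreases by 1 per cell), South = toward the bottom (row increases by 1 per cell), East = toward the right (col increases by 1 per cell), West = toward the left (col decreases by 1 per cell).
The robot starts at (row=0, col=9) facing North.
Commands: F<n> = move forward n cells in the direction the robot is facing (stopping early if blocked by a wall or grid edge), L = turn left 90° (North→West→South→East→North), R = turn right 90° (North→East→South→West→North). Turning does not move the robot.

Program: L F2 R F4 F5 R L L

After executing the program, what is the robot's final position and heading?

Answer: Final position: (row=0, col=7), facing West

Derivation:
Start: (row=0, col=9), facing North
  L: turn left, now facing West
  F2: move forward 2, now at (row=0, col=7)
  R: turn right, now facing North
  F4: move forward 0/4 (blocked), now at (row=0, col=7)
  F5: move forward 0/5 (blocked), now at (row=0, col=7)
  R: turn right, now facing East
  L: turn left, now facing North
  L: turn left, now facing West
Final: (row=0, col=7), facing West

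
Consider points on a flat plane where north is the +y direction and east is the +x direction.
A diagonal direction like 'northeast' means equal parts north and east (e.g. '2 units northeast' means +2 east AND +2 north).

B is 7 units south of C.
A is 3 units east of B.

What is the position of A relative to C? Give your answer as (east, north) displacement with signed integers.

Answer: A is at (east=3, north=-7) relative to C.

Derivation:
Place C at the origin (east=0, north=0).
  B is 7 units south of C: delta (east=+0, north=-7); B at (east=0, north=-7).
  A is 3 units east of B: delta (east=+3, north=+0); A at (east=3, north=-7).
Therefore A relative to C: (east=3, north=-7).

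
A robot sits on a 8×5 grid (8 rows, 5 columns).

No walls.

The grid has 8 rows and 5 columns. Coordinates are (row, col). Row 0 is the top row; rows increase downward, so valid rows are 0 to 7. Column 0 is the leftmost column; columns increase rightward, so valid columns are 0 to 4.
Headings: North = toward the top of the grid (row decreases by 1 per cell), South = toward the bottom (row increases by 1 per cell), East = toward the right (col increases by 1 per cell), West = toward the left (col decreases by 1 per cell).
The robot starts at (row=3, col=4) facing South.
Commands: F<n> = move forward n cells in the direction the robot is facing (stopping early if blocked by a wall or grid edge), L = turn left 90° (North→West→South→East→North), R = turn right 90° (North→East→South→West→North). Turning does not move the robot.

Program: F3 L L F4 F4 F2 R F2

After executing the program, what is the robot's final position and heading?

Start: (row=3, col=4), facing South
  F3: move forward 3, now at (row=6, col=4)
  L: turn left, now facing East
  L: turn left, now facing North
  F4: move forward 4, now at (row=2, col=4)
  F4: move forward 2/4 (blocked), now at (row=0, col=4)
  F2: move forward 0/2 (blocked), now at (row=0, col=4)
  R: turn right, now facing East
  F2: move forward 0/2 (blocked), now at (row=0, col=4)
Final: (row=0, col=4), facing East

Answer: Final position: (row=0, col=4), facing East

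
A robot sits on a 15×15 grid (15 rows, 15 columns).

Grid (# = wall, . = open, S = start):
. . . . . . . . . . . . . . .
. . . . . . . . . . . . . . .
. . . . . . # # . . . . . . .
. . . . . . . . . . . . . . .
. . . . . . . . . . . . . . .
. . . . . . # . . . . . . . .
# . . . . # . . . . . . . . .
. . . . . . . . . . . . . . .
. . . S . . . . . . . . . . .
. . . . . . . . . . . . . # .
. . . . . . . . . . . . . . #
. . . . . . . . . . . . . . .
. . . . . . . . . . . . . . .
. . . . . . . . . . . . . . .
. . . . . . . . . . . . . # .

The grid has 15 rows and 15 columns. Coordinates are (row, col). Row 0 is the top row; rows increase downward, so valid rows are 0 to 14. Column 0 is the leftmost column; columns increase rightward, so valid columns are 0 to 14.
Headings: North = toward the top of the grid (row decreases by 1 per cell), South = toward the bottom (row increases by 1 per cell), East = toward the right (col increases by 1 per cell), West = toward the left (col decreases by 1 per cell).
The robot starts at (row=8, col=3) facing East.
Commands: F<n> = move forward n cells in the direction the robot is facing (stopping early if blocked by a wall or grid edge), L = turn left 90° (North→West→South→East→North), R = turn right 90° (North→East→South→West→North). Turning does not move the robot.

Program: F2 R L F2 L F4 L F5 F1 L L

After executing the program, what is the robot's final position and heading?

Start: (row=8, col=3), facing East
  F2: move forward 2, now at (row=8, col=5)
  R: turn right, now facing South
  L: turn left, now facing East
  F2: move forward 2, now at (row=8, col=7)
  L: turn left, now facing North
  F4: move forward 4, now at (row=4, col=7)
  L: turn left, now facing West
  F5: move forward 5, now at (row=4, col=2)
  F1: move forward 1, now at (row=4, col=1)
  L: turn left, now facing South
  L: turn left, now facing East
Final: (row=4, col=1), facing East

Answer: Final position: (row=4, col=1), facing East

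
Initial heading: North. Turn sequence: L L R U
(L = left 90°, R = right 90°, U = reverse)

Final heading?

Answer: Final heading: East

Derivation:
Start: North
  L (left (90° counter-clockwise)) -> West
  L (left (90° counter-clockwise)) -> South
  R (right (90° clockwise)) -> West
  U (U-turn (180°)) -> East
Final: East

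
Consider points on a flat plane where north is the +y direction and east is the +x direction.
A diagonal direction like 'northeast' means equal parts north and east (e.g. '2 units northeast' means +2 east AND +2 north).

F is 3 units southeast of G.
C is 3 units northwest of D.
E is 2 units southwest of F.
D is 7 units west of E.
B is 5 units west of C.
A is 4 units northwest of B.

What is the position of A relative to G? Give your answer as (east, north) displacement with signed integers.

Place G at the origin (east=0, north=0).
  F is 3 units southeast of G: delta (east=+3, north=-3); F at (east=3, north=-3).
  E is 2 units southwest of F: delta (east=-2, north=-2); E at (east=1, north=-5).
  D is 7 units west of E: delta (east=-7, north=+0); D at (east=-6, north=-5).
  C is 3 units northwest of D: delta (east=-3, north=+3); C at (east=-9, north=-2).
  B is 5 units west of C: delta (east=-5, north=+0); B at (east=-14, north=-2).
  A is 4 units northwest of B: delta (east=-4, north=+4); A at (east=-18, north=2).
Therefore A relative to G: (east=-18, north=2).

Answer: A is at (east=-18, north=2) relative to G.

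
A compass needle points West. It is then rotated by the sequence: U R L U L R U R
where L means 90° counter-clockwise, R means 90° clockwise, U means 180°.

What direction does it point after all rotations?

Answer: Final heading: South

Derivation:
Start: West
  U (U-turn (180°)) -> East
  R (right (90° clockwise)) -> South
  L (left (90° counter-clockwise)) -> East
  U (U-turn (180°)) -> West
  L (left (90° counter-clockwise)) -> South
  R (right (90° clockwise)) -> West
  U (U-turn (180°)) -> East
  R (right (90° clockwise)) -> South
Final: South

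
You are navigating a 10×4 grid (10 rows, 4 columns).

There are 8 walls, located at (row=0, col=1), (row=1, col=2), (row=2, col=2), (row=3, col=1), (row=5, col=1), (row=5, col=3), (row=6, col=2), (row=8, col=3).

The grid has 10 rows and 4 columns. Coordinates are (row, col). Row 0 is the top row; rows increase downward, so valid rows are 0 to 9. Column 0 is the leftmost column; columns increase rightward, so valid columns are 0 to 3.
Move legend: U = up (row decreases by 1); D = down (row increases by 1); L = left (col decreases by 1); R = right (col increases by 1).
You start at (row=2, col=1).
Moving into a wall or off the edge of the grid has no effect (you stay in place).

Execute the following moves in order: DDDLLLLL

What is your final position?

Answer: Final position: (row=2, col=0)

Derivation:
Start: (row=2, col=1)
  [×3]D (down): blocked, stay at (row=2, col=1)
  L (left): (row=2, col=1) -> (row=2, col=0)
  [×4]L (left): blocked, stay at (row=2, col=0)
Final: (row=2, col=0)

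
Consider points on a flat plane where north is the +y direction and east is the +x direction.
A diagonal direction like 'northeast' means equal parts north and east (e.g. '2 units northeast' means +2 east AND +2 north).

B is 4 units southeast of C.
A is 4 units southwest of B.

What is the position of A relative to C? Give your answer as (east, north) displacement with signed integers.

Place C at the origin (east=0, north=0).
  B is 4 units southeast of C: delta (east=+4, north=-4); B at (east=4, north=-4).
  A is 4 units southwest of B: delta (east=-4, north=-4); A at (east=0, north=-8).
Therefore A relative to C: (east=0, north=-8).

Answer: A is at (east=0, north=-8) relative to C.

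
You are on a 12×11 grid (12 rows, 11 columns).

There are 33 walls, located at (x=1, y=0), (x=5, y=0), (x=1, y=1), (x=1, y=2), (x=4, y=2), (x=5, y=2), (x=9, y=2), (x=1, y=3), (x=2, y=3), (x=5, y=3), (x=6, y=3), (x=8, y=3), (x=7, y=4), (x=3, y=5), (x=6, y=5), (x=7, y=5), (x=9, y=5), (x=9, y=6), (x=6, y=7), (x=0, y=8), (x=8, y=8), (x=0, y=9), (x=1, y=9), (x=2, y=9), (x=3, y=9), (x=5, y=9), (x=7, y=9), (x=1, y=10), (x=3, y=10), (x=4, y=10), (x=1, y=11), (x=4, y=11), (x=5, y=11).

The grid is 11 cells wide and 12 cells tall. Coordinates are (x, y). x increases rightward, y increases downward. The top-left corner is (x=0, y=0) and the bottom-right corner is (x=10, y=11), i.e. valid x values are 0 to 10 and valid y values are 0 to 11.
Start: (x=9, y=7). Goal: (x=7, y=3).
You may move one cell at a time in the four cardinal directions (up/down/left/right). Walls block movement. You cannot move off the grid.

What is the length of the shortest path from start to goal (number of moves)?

BFS from (x=9, y=7) until reaching (x=7, y=3):
  Distance 0: (x=9, y=7)
  Distance 1: (x=8, y=7), (x=10, y=7), (x=9, y=8)
  Distance 2: (x=8, y=6), (x=10, y=6), (x=7, y=7), (x=10, y=8), (x=9, y=9)
  Distance 3: (x=8, y=5), (x=10, y=5), (x=7, y=6), (x=7, y=8), (x=8, y=9), (x=10, y=9), (x=9, y=10)
  Distance 4: (x=8, y=4), (x=10, y=4), (x=6, y=6), (x=6, y=8), (x=8, y=10), (x=10, y=10), (x=9, y=11)
  Distance 5: (x=10, y=3), (x=9, y=4), (x=5, y=6), (x=5, y=8), (x=6, y=9), (x=7, y=10), (x=8, y=11), (x=10, y=11)
  Distance 6: (x=10, y=2), (x=9, y=3), (x=5, y=5), (x=4, y=6), (x=5, y=7), (x=4, y=8), (x=6, y=10), (x=7, y=11)
  Distance 7: (x=10, y=1), (x=5, y=4), (x=4, y=5), (x=3, y=6), (x=4, y=7), (x=3, y=8), (x=4, y=9), (x=5, y=10), (x=6, y=11)
  Distance 8: (x=10, y=0), (x=9, y=1), (x=4, y=4), (x=6, y=4), (x=2, y=6), (x=3, y=7), (x=2, y=8)
  Distance 9: (x=9, y=0), (x=8, y=1), (x=4, y=3), (x=3, y=4), (x=2, y=5), (x=1, y=6), (x=2, y=7), (x=1, y=8)
  Distance 10: (x=8, y=0), (x=7, y=1), (x=8, y=2), (x=3, y=3), (x=2, y=4), (x=1, y=5), (x=0, y=6), (x=1, y=7)
  Distance 11: (x=7, y=0), (x=6, y=1), (x=3, y=2), (x=7, y=2), (x=1, y=4), (x=0, y=5), (x=0, y=7)
  Distance 12: (x=6, y=0), (x=3, y=1), (x=5, y=1), (x=2, y=2), (x=6, y=2), (x=7, y=3), (x=0, y=4)  <- goal reached here
One shortest path (12 moves): (x=9, y=7) -> (x=10, y=7) -> (x=10, y=6) -> (x=10, y=5) -> (x=10, y=4) -> (x=10, y=3) -> (x=10, y=2) -> (x=10, y=1) -> (x=9, y=1) -> (x=8, y=1) -> (x=7, y=1) -> (x=7, y=2) -> (x=7, y=3)

Answer: Shortest path length: 12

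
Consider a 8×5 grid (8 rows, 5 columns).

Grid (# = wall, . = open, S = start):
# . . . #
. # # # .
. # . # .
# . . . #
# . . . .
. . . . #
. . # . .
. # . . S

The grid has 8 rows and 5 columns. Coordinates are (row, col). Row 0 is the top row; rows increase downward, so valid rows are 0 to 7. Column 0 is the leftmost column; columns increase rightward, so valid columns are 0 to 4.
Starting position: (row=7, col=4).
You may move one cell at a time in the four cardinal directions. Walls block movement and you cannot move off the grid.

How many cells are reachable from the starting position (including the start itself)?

BFS flood-fill from (row=7, col=4):
  Distance 0: (row=7, col=4)
  Distance 1: (row=6, col=4), (row=7, col=3)
  Distance 2: (row=6, col=3), (row=7, col=2)
  Distance 3: (row=5, col=3)
  Distance 4: (row=4, col=3), (row=5, col=2)
  Distance 5: (row=3, col=3), (row=4, col=2), (row=4, col=4), (row=5, col=1)
  Distance 6: (row=3, col=2), (row=4, col=1), (row=5, col=0), (row=6, col=1)
  Distance 7: (row=2, col=2), (row=3, col=1), (row=6, col=0)
  Distance 8: (row=7, col=0)
Total reachable: 20 (grid has 27 open cells total)

Answer: Reachable cells: 20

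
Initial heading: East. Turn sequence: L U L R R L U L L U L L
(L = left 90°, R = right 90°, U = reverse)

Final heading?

Answer: Final heading: South

Derivation:
Start: East
  L (left (90° counter-clockwise)) -> North
  U (U-turn (180°)) -> South
  L (left (90° counter-clockwise)) -> East
  R (right (90° clockwise)) -> South
  R (right (90° clockwise)) -> West
  L (left (90° counter-clockwise)) -> South
  U (U-turn (180°)) -> North
  L (left (90° counter-clockwise)) -> West
  L (left (90° counter-clockwise)) -> South
  U (U-turn (180°)) -> North
  L (left (90° counter-clockwise)) -> West
  L (left (90° counter-clockwise)) -> South
Final: South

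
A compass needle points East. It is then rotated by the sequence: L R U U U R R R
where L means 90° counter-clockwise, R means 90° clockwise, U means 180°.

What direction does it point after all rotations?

Answer: Final heading: South

Derivation:
Start: East
  L (left (90° counter-clockwise)) -> North
  R (right (90° clockwise)) -> East
  U (U-turn (180°)) -> West
  U (U-turn (180°)) -> East
  U (U-turn (180°)) -> West
  R (right (90° clockwise)) -> North
  R (right (90° clockwise)) -> East
  R (right (90° clockwise)) -> South
Final: South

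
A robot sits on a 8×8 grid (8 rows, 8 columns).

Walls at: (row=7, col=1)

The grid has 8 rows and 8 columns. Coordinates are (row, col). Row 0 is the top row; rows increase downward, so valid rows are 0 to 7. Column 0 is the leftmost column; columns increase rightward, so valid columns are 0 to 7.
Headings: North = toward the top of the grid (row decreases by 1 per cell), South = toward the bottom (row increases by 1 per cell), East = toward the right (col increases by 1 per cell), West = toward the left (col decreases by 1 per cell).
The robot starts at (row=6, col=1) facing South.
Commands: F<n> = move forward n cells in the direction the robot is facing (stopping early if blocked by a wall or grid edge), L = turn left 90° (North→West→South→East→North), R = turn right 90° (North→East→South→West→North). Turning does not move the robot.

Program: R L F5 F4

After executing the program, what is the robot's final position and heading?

Answer: Final position: (row=6, col=1), facing South

Derivation:
Start: (row=6, col=1), facing South
  R: turn right, now facing West
  L: turn left, now facing South
  F5: move forward 0/5 (blocked), now at (row=6, col=1)
  F4: move forward 0/4 (blocked), now at (row=6, col=1)
Final: (row=6, col=1), facing South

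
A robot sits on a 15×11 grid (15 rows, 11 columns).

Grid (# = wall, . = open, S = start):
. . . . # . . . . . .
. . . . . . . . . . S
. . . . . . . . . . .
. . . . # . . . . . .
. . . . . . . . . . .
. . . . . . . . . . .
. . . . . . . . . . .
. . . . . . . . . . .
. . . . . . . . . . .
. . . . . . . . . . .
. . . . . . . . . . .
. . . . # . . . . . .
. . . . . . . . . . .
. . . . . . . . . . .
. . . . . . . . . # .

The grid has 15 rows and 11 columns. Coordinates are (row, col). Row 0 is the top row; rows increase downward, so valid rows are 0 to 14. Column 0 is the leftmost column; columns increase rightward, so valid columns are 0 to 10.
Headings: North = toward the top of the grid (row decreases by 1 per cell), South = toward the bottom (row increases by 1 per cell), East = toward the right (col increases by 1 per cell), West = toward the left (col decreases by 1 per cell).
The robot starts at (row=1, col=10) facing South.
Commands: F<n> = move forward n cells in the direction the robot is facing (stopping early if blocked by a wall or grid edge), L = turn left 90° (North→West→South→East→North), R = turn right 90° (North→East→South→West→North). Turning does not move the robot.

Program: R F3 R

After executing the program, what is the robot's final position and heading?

Answer: Final position: (row=1, col=7), facing North

Derivation:
Start: (row=1, col=10), facing South
  R: turn right, now facing West
  F3: move forward 3, now at (row=1, col=7)
  R: turn right, now facing North
Final: (row=1, col=7), facing North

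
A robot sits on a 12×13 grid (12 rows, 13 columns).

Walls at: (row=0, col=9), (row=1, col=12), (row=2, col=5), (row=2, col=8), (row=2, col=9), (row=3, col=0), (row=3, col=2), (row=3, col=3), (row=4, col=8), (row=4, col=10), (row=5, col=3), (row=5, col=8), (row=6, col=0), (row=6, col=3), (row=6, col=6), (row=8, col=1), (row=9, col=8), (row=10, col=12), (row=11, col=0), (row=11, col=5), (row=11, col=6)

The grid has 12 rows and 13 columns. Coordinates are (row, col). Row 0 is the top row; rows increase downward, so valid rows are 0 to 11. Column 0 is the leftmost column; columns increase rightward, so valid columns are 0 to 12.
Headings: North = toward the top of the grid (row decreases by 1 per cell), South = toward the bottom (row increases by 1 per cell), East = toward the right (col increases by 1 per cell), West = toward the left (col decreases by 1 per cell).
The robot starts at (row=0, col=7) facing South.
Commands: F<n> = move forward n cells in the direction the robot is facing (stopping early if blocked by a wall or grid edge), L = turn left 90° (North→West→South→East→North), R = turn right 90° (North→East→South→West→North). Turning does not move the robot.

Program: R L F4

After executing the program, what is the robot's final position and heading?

Answer: Final position: (row=4, col=7), facing South

Derivation:
Start: (row=0, col=7), facing South
  R: turn right, now facing West
  L: turn left, now facing South
  F4: move forward 4, now at (row=4, col=7)
Final: (row=4, col=7), facing South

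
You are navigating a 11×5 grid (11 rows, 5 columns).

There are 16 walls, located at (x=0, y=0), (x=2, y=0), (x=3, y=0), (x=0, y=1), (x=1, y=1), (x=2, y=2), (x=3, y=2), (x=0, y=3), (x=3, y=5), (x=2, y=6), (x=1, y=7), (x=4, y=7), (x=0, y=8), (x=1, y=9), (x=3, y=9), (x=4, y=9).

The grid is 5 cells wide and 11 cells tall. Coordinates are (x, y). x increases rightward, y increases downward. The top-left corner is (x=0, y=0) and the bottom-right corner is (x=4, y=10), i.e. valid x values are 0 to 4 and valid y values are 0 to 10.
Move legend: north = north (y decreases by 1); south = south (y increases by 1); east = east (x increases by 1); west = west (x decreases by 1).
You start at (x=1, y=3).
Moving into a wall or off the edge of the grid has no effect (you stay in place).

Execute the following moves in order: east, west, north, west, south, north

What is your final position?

Start: (x=1, y=3)
  east (east): (x=1, y=3) -> (x=2, y=3)
  west (west): (x=2, y=3) -> (x=1, y=3)
  north (north): (x=1, y=3) -> (x=1, y=2)
  west (west): (x=1, y=2) -> (x=0, y=2)
  south (south): blocked, stay at (x=0, y=2)
  north (north): blocked, stay at (x=0, y=2)
Final: (x=0, y=2)

Answer: Final position: (x=0, y=2)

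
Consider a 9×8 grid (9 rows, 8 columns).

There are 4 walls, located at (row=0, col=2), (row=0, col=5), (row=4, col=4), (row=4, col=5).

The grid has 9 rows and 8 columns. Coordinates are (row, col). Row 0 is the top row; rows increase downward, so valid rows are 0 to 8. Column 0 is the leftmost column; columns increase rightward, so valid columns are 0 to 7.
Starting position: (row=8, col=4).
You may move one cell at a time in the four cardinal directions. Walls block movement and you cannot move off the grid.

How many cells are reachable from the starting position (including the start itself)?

BFS flood-fill from (row=8, col=4):
  Distance 0: (row=8, col=4)
  Distance 1: (row=7, col=4), (row=8, col=3), (row=8, col=5)
  Distance 2: (row=6, col=4), (row=7, col=3), (row=7, col=5), (row=8, col=2), (row=8, col=6)
  Distance 3: (row=5, col=4), (row=6, col=3), (row=6, col=5), (row=7, col=2), (row=7, col=6), (row=8, col=1), (row=8, col=7)
  Distance 4: (row=5, col=3), (row=5, col=5), (row=6, col=2), (row=6, col=6), (row=7, col=1), (row=7, col=7), (row=8, col=0)
  Distance 5: (row=4, col=3), (row=5, col=2), (row=5, col=6), (row=6, col=1), (row=6, col=7), (row=7, col=0)
  Distance 6: (row=3, col=3), (row=4, col=2), (row=4, col=6), (row=5, col=1), (row=5, col=7), (row=6, col=0)
  Distance 7: (row=2, col=3), (row=3, col=2), (row=3, col=4), (row=3, col=6), (row=4, col=1), (row=4, col=7), (row=5, col=0)
  Distance 8: (row=1, col=3), (row=2, col=2), (row=2, col=4), (row=2, col=6), (row=3, col=1), (row=3, col=5), (row=3, col=7), (row=4, col=0)
  Distance 9: (row=0, col=3), (row=1, col=2), (row=1, col=4), (row=1, col=6), (row=2, col=1), (row=2, col=5), (row=2, col=7), (row=3, col=0)
  Distance 10: (row=0, col=4), (row=0, col=6), (row=1, col=1), (row=1, col=5), (row=1, col=7), (row=2, col=0)
  Distance 11: (row=0, col=1), (row=0, col=7), (row=1, col=0)
  Distance 12: (row=0, col=0)
Total reachable: 68 (grid has 68 open cells total)

Answer: Reachable cells: 68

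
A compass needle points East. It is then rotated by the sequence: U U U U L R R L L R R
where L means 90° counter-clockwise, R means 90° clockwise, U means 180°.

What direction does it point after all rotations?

Answer: Final heading: South

Derivation:
Start: East
  U (U-turn (180°)) -> West
  U (U-turn (180°)) -> East
  U (U-turn (180°)) -> West
  U (U-turn (180°)) -> East
  L (left (90° counter-clockwise)) -> North
  R (right (90° clockwise)) -> East
  R (right (90° clockwise)) -> South
  L (left (90° counter-clockwise)) -> East
  L (left (90° counter-clockwise)) -> North
  R (right (90° clockwise)) -> East
  R (right (90° clockwise)) -> South
Final: South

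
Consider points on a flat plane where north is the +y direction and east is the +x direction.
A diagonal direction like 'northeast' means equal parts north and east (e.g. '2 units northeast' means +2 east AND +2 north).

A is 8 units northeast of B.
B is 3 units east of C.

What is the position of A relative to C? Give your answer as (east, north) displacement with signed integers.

Place C at the origin (east=0, north=0).
  B is 3 units east of C: delta (east=+3, north=+0); B at (east=3, north=0).
  A is 8 units northeast of B: delta (east=+8, north=+8); A at (east=11, north=8).
Therefore A relative to C: (east=11, north=8).

Answer: A is at (east=11, north=8) relative to C.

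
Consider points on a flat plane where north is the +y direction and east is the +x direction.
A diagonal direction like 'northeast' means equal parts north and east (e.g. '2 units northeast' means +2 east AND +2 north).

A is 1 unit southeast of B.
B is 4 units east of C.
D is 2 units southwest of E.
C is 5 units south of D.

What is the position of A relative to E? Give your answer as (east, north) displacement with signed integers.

Answer: A is at (east=3, north=-8) relative to E.

Derivation:
Place E at the origin (east=0, north=0).
  D is 2 units southwest of E: delta (east=-2, north=-2); D at (east=-2, north=-2).
  C is 5 units south of D: delta (east=+0, north=-5); C at (east=-2, north=-7).
  B is 4 units east of C: delta (east=+4, north=+0); B at (east=2, north=-7).
  A is 1 unit southeast of B: delta (east=+1, north=-1); A at (east=3, north=-8).
Therefore A relative to E: (east=3, north=-8).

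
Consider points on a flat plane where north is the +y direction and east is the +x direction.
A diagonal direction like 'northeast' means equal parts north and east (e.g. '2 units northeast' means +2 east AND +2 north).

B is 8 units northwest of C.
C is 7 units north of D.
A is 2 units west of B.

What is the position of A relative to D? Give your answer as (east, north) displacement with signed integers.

Answer: A is at (east=-10, north=15) relative to D.

Derivation:
Place D at the origin (east=0, north=0).
  C is 7 units north of D: delta (east=+0, north=+7); C at (east=0, north=7).
  B is 8 units northwest of C: delta (east=-8, north=+8); B at (east=-8, north=15).
  A is 2 units west of B: delta (east=-2, north=+0); A at (east=-10, north=15).
Therefore A relative to D: (east=-10, north=15).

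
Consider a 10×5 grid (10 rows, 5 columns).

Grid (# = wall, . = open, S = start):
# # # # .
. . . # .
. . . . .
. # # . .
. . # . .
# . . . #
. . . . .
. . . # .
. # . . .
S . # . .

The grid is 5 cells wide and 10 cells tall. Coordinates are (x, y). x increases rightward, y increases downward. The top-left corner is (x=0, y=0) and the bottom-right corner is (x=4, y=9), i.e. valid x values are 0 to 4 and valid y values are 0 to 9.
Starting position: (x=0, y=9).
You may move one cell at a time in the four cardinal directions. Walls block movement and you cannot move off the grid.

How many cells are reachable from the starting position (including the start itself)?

BFS flood-fill from (x=0, y=9):
  Distance 0: (x=0, y=9)
  Distance 1: (x=0, y=8), (x=1, y=9)
  Distance 2: (x=0, y=7)
  Distance 3: (x=0, y=6), (x=1, y=7)
  Distance 4: (x=1, y=6), (x=2, y=7)
  Distance 5: (x=1, y=5), (x=2, y=6), (x=2, y=8)
  Distance 6: (x=1, y=4), (x=2, y=5), (x=3, y=6), (x=3, y=8)
  Distance 7: (x=0, y=4), (x=3, y=5), (x=4, y=6), (x=4, y=8), (x=3, y=9)
  Distance 8: (x=0, y=3), (x=3, y=4), (x=4, y=7), (x=4, y=9)
  Distance 9: (x=0, y=2), (x=3, y=3), (x=4, y=4)
  Distance 10: (x=0, y=1), (x=1, y=2), (x=3, y=2), (x=4, y=3)
  Distance 11: (x=1, y=1), (x=2, y=2), (x=4, y=2)
  Distance 12: (x=2, y=1), (x=4, y=1)
  Distance 13: (x=4, y=0)
Total reachable: 37 (grid has 37 open cells total)

Answer: Reachable cells: 37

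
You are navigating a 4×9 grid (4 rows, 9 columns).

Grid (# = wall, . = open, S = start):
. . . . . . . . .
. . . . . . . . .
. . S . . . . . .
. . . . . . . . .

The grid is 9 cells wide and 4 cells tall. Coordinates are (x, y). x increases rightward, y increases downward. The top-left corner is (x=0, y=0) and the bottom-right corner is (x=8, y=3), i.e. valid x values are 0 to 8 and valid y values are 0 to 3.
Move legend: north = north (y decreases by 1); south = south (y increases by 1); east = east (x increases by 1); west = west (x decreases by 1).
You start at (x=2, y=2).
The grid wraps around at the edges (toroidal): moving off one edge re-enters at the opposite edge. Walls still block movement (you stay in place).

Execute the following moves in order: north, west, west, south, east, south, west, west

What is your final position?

Start: (x=2, y=2)
  north (north): (x=2, y=2) -> (x=2, y=1)
  west (west): (x=2, y=1) -> (x=1, y=1)
  west (west): (x=1, y=1) -> (x=0, y=1)
  south (south): (x=0, y=1) -> (x=0, y=2)
  east (east): (x=0, y=2) -> (x=1, y=2)
  south (south): (x=1, y=2) -> (x=1, y=3)
  west (west): (x=1, y=3) -> (x=0, y=3)
  west (west): (x=0, y=3) -> (x=8, y=3)
Final: (x=8, y=3)

Answer: Final position: (x=8, y=3)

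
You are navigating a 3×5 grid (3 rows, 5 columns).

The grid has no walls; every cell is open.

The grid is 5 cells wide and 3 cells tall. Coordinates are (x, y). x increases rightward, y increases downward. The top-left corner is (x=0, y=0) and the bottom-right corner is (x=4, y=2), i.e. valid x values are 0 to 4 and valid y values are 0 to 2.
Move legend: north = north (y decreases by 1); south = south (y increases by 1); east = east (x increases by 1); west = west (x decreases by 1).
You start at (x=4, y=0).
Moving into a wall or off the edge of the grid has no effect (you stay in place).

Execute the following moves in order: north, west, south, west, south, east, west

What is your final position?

Answer: Final position: (x=2, y=2)

Derivation:
Start: (x=4, y=0)
  north (north): blocked, stay at (x=4, y=0)
  west (west): (x=4, y=0) -> (x=3, y=0)
  south (south): (x=3, y=0) -> (x=3, y=1)
  west (west): (x=3, y=1) -> (x=2, y=1)
  south (south): (x=2, y=1) -> (x=2, y=2)
  east (east): (x=2, y=2) -> (x=3, y=2)
  west (west): (x=3, y=2) -> (x=2, y=2)
Final: (x=2, y=2)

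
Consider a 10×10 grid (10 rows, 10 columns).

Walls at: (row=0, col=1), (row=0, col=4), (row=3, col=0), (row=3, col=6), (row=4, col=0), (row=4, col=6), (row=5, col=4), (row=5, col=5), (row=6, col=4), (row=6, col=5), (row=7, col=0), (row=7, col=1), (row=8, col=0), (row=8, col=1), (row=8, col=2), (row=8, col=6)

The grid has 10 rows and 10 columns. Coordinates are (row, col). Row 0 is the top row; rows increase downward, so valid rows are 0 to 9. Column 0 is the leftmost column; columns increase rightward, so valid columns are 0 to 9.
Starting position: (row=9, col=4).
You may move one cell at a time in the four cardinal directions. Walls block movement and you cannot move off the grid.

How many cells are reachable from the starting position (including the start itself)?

Answer: Reachable cells: 84

Derivation:
BFS flood-fill from (row=9, col=4):
  Distance 0: (row=9, col=4)
  Distance 1: (row=8, col=4), (row=9, col=3), (row=9, col=5)
  Distance 2: (row=7, col=4), (row=8, col=3), (row=8, col=5), (row=9, col=2), (row=9, col=6)
  Distance 3: (row=7, col=3), (row=7, col=5), (row=9, col=1), (row=9, col=7)
  Distance 4: (row=6, col=3), (row=7, col=2), (row=7, col=6), (row=8, col=7), (row=9, col=0), (row=9, col=8)
  Distance 5: (row=5, col=3), (row=6, col=2), (row=6, col=6), (row=7, col=7), (row=8, col=8), (row=9, col=9)
  Distance 6: (row=4, col=3), (row=5, col=2), (row=5, col=6), (row=6, col=1), (row=6, col=7), (row=7, col=8), (row=8, col=9)
  Distance 7: (row=3, col=3), (row=4, col=2), (row=4, col=4), (row=5, col=1), (row=5, col=7), (row=6, col=0), (row=6, col=8), (row=7, col=9)
  Distance 8: (row=2, col=3), (row=3, col=2), (row=3, col=4), (row=4, col=1), (row=4, col=5), (row=4, col=7), (row=5, col=0), (row=5, col=8), (row=6, col=9)
  Distance 9: (row=1, col=3), (row=2, col=2), (row=2, col=4), (row=3, col=1), (row=3, col=5), (row=3, col=7), (row=4, col=8), (row=5, col=9)
  Distance 10: (row=0, col=3), (row=1, col=2), (row=1, col=4), (row=2, col=1), (row=2, col=5), (row=2, col=7), (row=3, col=8), (row=4, col=9)
  Distance 11: (row=0, col=2), (row=1, col=1), (row=1, col=5), (row=1, col=7), (row=2, col=0), (row=2, col=6), (row=2, col=8), (row=3, col=9)
  Distance 12: (row=0, col=5), (row=0, col=7), (row=1, col=0), (row=1, col=6), (row=1, col=8), (row=2, col=9)
  Distance 13: (row=0, col=0), (row=0, col=6), (row=0, col=8), (row=1, col=9)
  Distance 14: (row=0, col=9)
Total reachable: 84 (grid has 84 open cells total)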